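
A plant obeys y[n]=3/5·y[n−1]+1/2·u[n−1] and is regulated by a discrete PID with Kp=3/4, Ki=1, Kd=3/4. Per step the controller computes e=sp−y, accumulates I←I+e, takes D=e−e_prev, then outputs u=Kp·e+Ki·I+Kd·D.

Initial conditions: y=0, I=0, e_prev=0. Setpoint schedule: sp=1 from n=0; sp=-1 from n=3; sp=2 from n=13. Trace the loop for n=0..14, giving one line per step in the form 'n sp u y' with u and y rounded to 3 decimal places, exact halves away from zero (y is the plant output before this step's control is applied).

0 1 2.500 0.000
1 1 -0.375 1.250
2 1 2.031 0.563
3 -1 -5.023 1.353
4 -1 2.349 -1.700
5 -1 -3.877 0.155
6 -1 1.360 -1.846
7 -1 -2.840 -0.427
8 -1 0.774 -1.677
9 -1 -2.130 -0.619
10 -1 0.326 -1.437
11 -1 -1.695 -0.699
12 -1 -0.023 -1.267
13 2 6.080 -0.772
14 2 -1.399 2.577

(exact arithmetic carried between steps; '≈' marks a value shown rounded to 6 d.p. or computed from one; I and e_prev carry over from the previous line; the table rounds u and y to 3 d.p., halves away from zero)
n=0: y=0, sp=1, e=sp−y=1; I=1, D=e−e_prev=1; u=3/4·1+1·1+3/4·1=2.5; next y=3/5·0+1/2·2.5=1.25
n=1: y=1.25, sp=1, e=sp−y=-0.25; I=0.75, D=e−e_prev=-1.25; u=3/4·(-0.25)+1·0.75+3/4·(-1.25)=-0.375; next y=3/5·1.25+1/2·(-0.375)=0.5625
n=2: y=0.5625, sp=1, e=sp−y=0.4375; I=1.1875, D=e−e_prev=0.6875; u=3/4·0.4375+1·1.1875+3/4·0.6875=2.03125; next y=3/5·0.5625+1/2·2.03125=1.353125
n=3: y=1.353125, sp=-1, e=sp−y=-2.353125; I=-1.165625, D=e−e_prev=-2.790625; u=3/4·(-2.353125)+1·(-1.165625)+3/4·(-2.790625)≈-5.023438; next y=3/5·1.353125+1/2·(-5.023438)≈-1.699844
n=4: y≈-1.699844, sp=-1, e=sp−y≈0.699844; I≈-0.465781, D=e−e_prev≈3.052969; u=3/4·0.699844+1·(-0.465781)+3/4·3.052969≈2.348828; next y=3/5·(-1.699844)+1/2·2.348828≈0.154508
n=5: y≈0.154508, sp=-1, e=sp−y≈-1.154508; I≈-1.620289, D=e−e_prev≈-1.854352; u=3/4·(-1.154508)+1·(-1.620289)+3/4·(-1.854352)≈-3.876934; next y=3/5·0.154508+1/2·(-3.876934)≈-1.845762
n=6: y≈-1.845762, sp=-1, e=sp−y≈0.845762; I≈-0.774527, D=e−e_prev≈2.000270; u=3/4·0.845762+1·(-0.774527)+3/4·2.000270≈1.359997; next y=3/5·(-1.845762)+1/2·1.359997≈-0.427459
n=7: y≈-0.427459, sp=-1, e=sp−y≈-0.572541; I≈-1.347068, D=e−e_prev≈-1.418303; u=3/4·(-0.572541)+1·(-1.347068)+3/4·(-1.418303)≈-2.840202; next y=3/5·(-0.427459)+1/2·(-2.840202)≈-1.676576
n=8: y≈-1.676576, sp=-1, e=sp−y≈0.676576; I≈-0.670492, D=e−e_prev≈1.249117; u=3/4·0.676576+1·(-0.670492)+3/4·1.249117≈0.773778; next y=3/5·(-1.676576)+1/2·0.773778≈-0.619057
n=9: y≈-0.619057, sp=-1, e=sp−y≈-0.380943; I≈-1.051435, D=e−e_prev≈-1.057519; u=3/4·(-0.380943)+1·(-1.051435)+3/4·(-1.057519)≈-2.130283; next y=3/5·(-0.619057)+1/2·(-2.130283)≈-1.436575
n=10: y≈-1.436575, sp=-1, e=sp−y≈0.436575; I≈-0.614860, D=e−e_prev≈0.817519; u=3/4·0.436575+1·(-0.614860)+3/4·0.817519≈0.325710; next y=3/5·(-1.436575)+1/2·0.325710≈-0.699090
n=11: y≈-0.699090, sp=-1, e=sp−y≈-0.300910; I≈-0.915770, D=e−e_prev≈-0.737485; u=3/4·(-0.300910)+1·(-0.915770)+3/4·(-0.737485)≈-1.694566; next y=3/5·(-0.699090)+1/2·(-1.694566)≈-1.266737
n=12: y≈-1.266737, sp=-1, e=sp−y≈0.266737; I≈-0.649033, D=e−e_prev≈0.567647; u=3/4·0.266737+1·(-0.649033)+3/4·0.567647≈-0.023244; next y=3/5·(-1.266737)+1/2·(-0.023244)≈-0.771665
n=13: y≈-0.771665, sp=2, e=sp−y≈2.771665; I≈2.122632, D=e−e_prev≈2.504927; u=3/4·2.771665+1·2.122632+3/4·2.504927≈6.080076; next y=3/5·(-0.771665)+1/2·6.080076≈2.577039
n=14: y≈2.577039, sp=2, e=sp−y≈-0.577039; I≈1.545593, D=e−e_prev≈-3.348704; u=3/4·(-0.577039)+1·1.545593+3/4·(-3.348704)≈-1.398714; next y=3/5·2.577039+1/2·(-1.398714)≈0.846866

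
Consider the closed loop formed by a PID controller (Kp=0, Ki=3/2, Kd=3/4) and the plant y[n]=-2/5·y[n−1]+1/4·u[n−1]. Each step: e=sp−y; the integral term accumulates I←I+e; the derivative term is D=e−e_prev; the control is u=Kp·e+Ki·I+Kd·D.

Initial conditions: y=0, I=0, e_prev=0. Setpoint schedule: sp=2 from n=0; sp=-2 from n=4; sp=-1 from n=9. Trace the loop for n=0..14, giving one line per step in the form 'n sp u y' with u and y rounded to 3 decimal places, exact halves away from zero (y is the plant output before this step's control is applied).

(exact arithmetic carried between steps; '≈' marks a value shown rounded to 6 d.p. or computed from one; I and e_prev carry over from the previous line; the table rounds u and y to 3 d.p., halves away from zero)
n=0: y=0, sp=2, e=sp−y=2; I=2, D=e−e_prev=2; u=0·2+3/2·2+3/4·2=4.5; next y=-2/5·0+1/4·4.5=1.125
n=1: y=1.125, sp=2, e=sp−y=0.875; I=2.875, D=e−e_prev=-1.125; u=0·0.875+3/2·2.875+3/4·(-1.125)=3.46875; next y=-2/5·1.125+1/4·3.46875≈0.417188
n=2: y≈0.417188, sp=2, e=sp−y≈1.582813; I≈4.457813, D=e−e_prev≈0.707813; u=0·1.582813+3/2·4.457813+3/4·0.707813≈7.217578; next y=-2/5·0.417188+1/4·7.217578≈1.637520
n=3: y≈1.637520, sp=2, e=sp−y≈0.362480; I≈4.820293, D=e−e_prev≈-1.220332; u=0·0.362480+3/2·4.820293+3/4·(-1.220332)≈6.315190; next y=-2/5·1.637520+1/4·6.315190≈0.923790
n=4: y≈0.923790, sp=-2, e=sp−y≈-2.923790; I≈1.896503, D=e−e_prev≈-3.286270; u=0·(-2.923790)+3/2·1.896503+3/4·(-3.286270)≈0.380052; next y=-2/5·0.923790+1/4·0.380052≈-0.274503
n=5: y≈-0.274503, sp=-2, e=sp−y≈-1.725497; I≈0.171006, D=e−e_prev≈1.198293; u=0·(-1.725497)+3/2·0.171006+3/4·1.198293≈1.155229; next y=-2/5·(-0.274503)+1/4·1.155229≈0.398608
n=6: y≈0.398608, sp=-2, e=sp−y≈-2.398608; I≈-2.227602, D=e−e_prev≈-0.673111; u=0·(-2.398608)+3/2·(-2.227602)+3/4·(-0.673111)≈-3.846237; next y=-2/5·0.398608+1/4·(-3.846237)≈-1.121003
n=7: y≈-1.121003, sp=-2, e=sp−y≈-0.878997; I≈-3.106600, D=e−e_prev≈1.519611; u=0·(-0.878997)+3/2·(-3.106600)+3/4·1.519611≈-3.520191; next y=-2/5·(-1.121003)+1/4·(-3.520191)≈-0.431647
n=8: y≈-0.431647, sp=-2, e=sp−y≈-1.568353; I≈-4.674953, D=e−e_prev≈-0.689356; u=0·(-1.568353)+3/2·(-4.674953)+3/4·(-0.689356)≈-7.529446; next y=-2/5·(-0.431647)+1/4·(-7.529446)≈-1.709703
n=9: y≈-1.709703, sp=-1, e=sp−y≈0.709703; I≈-3.965250, D=e−e_prev≈2.278056; u=0·0.709703+3/2·(-3.965250)+3/4·2.278056≈-4.239333; next y=-2/5·(-1.709703)+1/4·(-4.239333)≈-0.375952
n=10: y≈-0.375952, sp=-1, e=sp−y≈-0.624048; I≈-4.589298, D=e−e_prev≈-1.333751; u=0·(-0.624048)+3/2·(-4.589298)+3/4·(-1.333751)≈-7.884260; next y=-2/5·(-0.375952)+1/4·(-7.884260)≈-1.820684
n=11: y≈-1.820684, sp=-1, e=sp−y≈0.820684; I≈-3.768614, D=e−e_prev≈1.444732; u=0·0.820684+3/2·(-3.768614)+3/4·1.444732≈-4.569372; next y=-2/5·(-1.820684)+1/4·(-4.569372)≈-0.414069
n=12: y≈-0.414069, sp=-1, e=sp−y≈-0.585931; I≈-4.354545, D=e−e_prev≈-1.406615; u=0·(-0.585931)+3/2·(-4.354545)+3/4·(-1.406615)≈-7.586778; next y=-2/5·(-0.414069)+1/4·(-7.586778)≈-1.731067
n=13: y≈-1.731067, sp=-1, e=sp−y≈0.731067; I≈-3.623478, D=e−e_prev≈1.316997; u=0·0.731067+3/2·(-3.623478)+3/4·1.316997≈-4.447469; next y=-2/5·(-1.731067)+1/4·(-4.447469)≈-0.419440
n=14: y≈-0.419440, sp=-1, e=sp−y≈-0.580560; I≈-4.204037, D=e−e_prev≈-1.311626; u=0·(-0.580560)+3/2·(-4.204037)+3/4·(-1.311626)≈-7.289776; next y=-2/5·(-0.419440)+1/4·(-7.289776)≈-1.654668

0 2 4.500 0.000
1 2 3.469 1.125
2 2 7.218 0.417
3 2 6.315 1.638
4 -2 0.380 0.924
5 -2 1.155 -0.275
6 -2 -3.846 0.399
7 -2 -3.520 -1.121
8 -2 -7.529 -0.432
9 -1 -4.239 -1.710
10 -1 -7.884 -0.376
11 -1 -4.569 -1.821
12 -1 -7.587 -0.414
13 -1 -4.447 -1.731
14 -1 -7.290 -0.419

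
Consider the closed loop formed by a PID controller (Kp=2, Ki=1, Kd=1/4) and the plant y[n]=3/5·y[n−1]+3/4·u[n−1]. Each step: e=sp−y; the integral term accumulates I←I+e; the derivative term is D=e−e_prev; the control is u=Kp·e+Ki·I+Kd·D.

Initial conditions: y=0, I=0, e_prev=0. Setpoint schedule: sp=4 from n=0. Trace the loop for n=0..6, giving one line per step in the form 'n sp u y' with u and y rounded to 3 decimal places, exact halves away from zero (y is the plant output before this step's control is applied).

(exact arithmetic carried between steps; '≈' marks a value shown rounded to 6 d.p. or computed from one; I and e_prev carry over from the previous line; the table rounds u and y to 3 d.p., halves away from zero)
n=0: y=0, sp=4, e=sp−y=4; I=4, D=e−e_prev=4; u=2·4+1·4+1/4·4=13; next y=3/5·0+3/4·13=9.75
n=1: y=9.75, sp=4, e=sp−y=-5.75; I=-1.75, D=e−e_prev=-9.75; u=2·(-5.75)+1·(-1.75)+1/4·(-9.75)=-15.6875; next y=3/5·9.75+3/4·(-15.6875)=-5.915625
n=2: y=-5.915625, sp=4, e=sp−y=9.915625; I=8.165625, D=e−e_prev=15.665625; u=2·9.915625+1·8.165625+1/4·15.665625≈31.913281; next y=3/5·(-5.915625)+3/4·31.913281≈20.385586
n=3: y≈20.385586, sp=4, e=sp−y≈-16.385586; I≈-8.219961, D=e−e_prev≈-26.301211; u=2·(-16.385586)+1·(-8.219961)+1/4·(-26.301211)≈-47.566436; next y=3/5·20.385586+3/4·(-47.566436)≈-23.443475
n=4: y≈-23.443475, sp=4, e=sp−y≈27.443475; I≈19.223514, D=e−e_prev≈43.829061; u=2·27.443475+1·19.223514+1/4·43.829061≈85.067730; next y=3/5·(-23.443475)+3/4·85.067730≈49.734712
n=5: y≈49.734712, sp=4, e=sp−y≈-45.734712; I≈-26.511198, D=e−e_prev≈-73.178187; u=2·(-45.734712)+1·(-26.511198)+1/4·(-73.178187)≈-136.275169; next y=3/5·49.734712+3/4·(-136.275169)≈-72.365550
n=6: y≈-72.365550, sp=4, e=sp−y≈76.365550; I≈49.854352, D=e−e_prev≈122.100262; u=2·76.365550+1·49.854352+1/4·122.100262≈233.110516; next y=3/5·(-72.365550)+3/4·233.110516≈131.413557

0 4 13.000 0.000
1 4 -15.688 9.750
2 4 31.913 -5.916
3 4 -47.566 20.386
4 4 85.068 -23.443
5 4 -136.275 49.735
6 4 233.111 -72.366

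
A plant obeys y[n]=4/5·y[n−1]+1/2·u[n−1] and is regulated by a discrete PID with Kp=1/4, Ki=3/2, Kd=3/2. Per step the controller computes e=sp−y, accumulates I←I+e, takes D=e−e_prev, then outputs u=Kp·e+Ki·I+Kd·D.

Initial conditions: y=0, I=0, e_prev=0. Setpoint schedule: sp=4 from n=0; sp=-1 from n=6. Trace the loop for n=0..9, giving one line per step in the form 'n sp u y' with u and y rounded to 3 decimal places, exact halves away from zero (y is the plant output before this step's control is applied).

(exact arithmetic carried between steps; '≈' marks a value shown rounded to 6 d.p. or computed from one; I and e_prev carry over from the previous line; the table rounds u and y to 3 d.p., halves away from zero)
n=0: y=0, sp=4, e=sp−y=4; I=4, D=e−e_prev=4; u=1/4·4+3/2·4+3/2·4=13; next y=4/5·0+1/2·13=6.5
n=1: y=6.5, sp=4, e=sp−y=-2.5; I=1.5, D=e−e_prev=-6.5; u=1/4·(-2.5)+3/2·1.5+3/2·(-6.5)=-8.125; next y=4/5·6.5+1/2·(-8.125)=1.1375
n=2: y=1.1375, sp=4, e=sp−y=2.8625; I=4.3625, D=e−e_prev=5.3625; u=1/4·2.8625+3/2·4.3625+3/2·5.3625=15.303125; next y=4/5·1.1375+1/2·15.303125≈8.561563
n=3: y≈8.561563, sp=4, e=sp−y≈-4.561563; I≈-0.199063, D=e−e_prev≈-7.424063; u=1/4·(-4.561563)+3/2·(-0.199063)+3/2·(-7.424063)≈-12.575078; next y=4/5·8.561563+1/2·(-12.575078)≈0.561711
n=4: y≈0.561711, sp=4, e=sp−y≈3.438289; I≈3.239227, D=e−e_prev≈7.999852; u=1/4·3.438289+3/2·3.239227+3/2·7.999852≈17.718189; next y=4/5·0.561711+1/2·17.718189≈9.308463
n=5: y≈9.308463, sp=4, e=sp−y≈-5.308463; I≈-2.069237, D=e−e_prev≈-8.746753; u=1/4·(-5.308463)+3/2·(-2.069237)+3/2·(-8.746753)≈-17.551100; next y=4/5·9.308463+1/2·(-17.551100)≈-1.328779
n=6: y≈-1.328779, sp=-1, e=sp−y≈0.328779; I≈-1.740458, D=e−e_prev≈5.637243; u=1/4·0.328779+3/2·(-1.740458)+3/2·5.637243≈5.927372; next y=4/5·(-1.328779)+1/2·5.927372≈1.900663
n=7: y≈1.900663, sp=-1, e=sp−y≈-2.900663; I≈-4.641120, D=e−e_prev≈-3.229442; u=1/4·(-2.900663)+3/2·(-4.641120)+3/2·(-3.229442)≈-12.531009; next y=4/5·1.900663+1/2·(-12.531009)≈-4.744974
n=8: y≈-4.744974, sp=-1, e=sp−y≈3.744974; I≈-0.896146, D=e−e_prev≈6.645637; u=1/4·3.744974+3/2·(-0.896146)+3/2·6.645637≈9.560481; next y=4/5·(-4.744974)+1/2·9.560481≈0.984261
n=9: y≈0.984261, sp=-1, e=sp−y≈-1.984261; I≈-2.880407, D=e−e_prev≈-5.729235; u=1/4·(-1.984261)+3/2·(-2.880407)+3/2·(-5.729235)≈-13.410528; next y=4/5·0.984261+1/2·(-13.410528)≈-5.917855

0 4 13.000 0.000
1 4 -8.125 6.500
2 4 15.303 1.138
3 4 -12.575 8.562
4 4 17.718 0.562
5 4 -17.551 9.308
6 -1 5.927 -1.329
7 -1 -12.531 1.901
8 -1 9.560 -4.745
9 -1 -13.411 0.984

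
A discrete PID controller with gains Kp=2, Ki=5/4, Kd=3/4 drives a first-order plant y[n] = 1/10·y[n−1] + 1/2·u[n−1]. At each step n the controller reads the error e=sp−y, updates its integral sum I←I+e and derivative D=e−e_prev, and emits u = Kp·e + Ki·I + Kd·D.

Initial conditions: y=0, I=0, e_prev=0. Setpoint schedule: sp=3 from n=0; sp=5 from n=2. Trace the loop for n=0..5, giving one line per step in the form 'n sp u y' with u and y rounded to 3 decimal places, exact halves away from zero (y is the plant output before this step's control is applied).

0 3 12.000 0.000
1 3 -10.500 6.000
2 5 40.850 -4.650
3 5 -55.015 19.960
4 5 126.629 -25.512
5 5 -214.434 60.763

(exact arithmetic carried between steps; '≈' marks a value shown rounded to 6 d.p. or computed from one; I and e_prev carry over from the previous line; the table rounds u and y to 3 d.p., halves away from zero)
n=0: y=0, sp=3, e=sp−y=3; I=3, D=e−e_prev=3; u=2·3+5/4·3+3/4·3=12; next y=1/10·0+1/2·12=6
n=1: y=6, sp=3, e=sp−y=-3; I=0, D=e−e_prev=-6; u=2·(-3)+5/4·0+3/4·(-6)=-10.5; next y=1/10·6+1/2·(-10.5)=-4.65
n=2: y=-4.65, sp=5, e=sp−y=9.65; I=9.65, D=e−e_prev=12.65; u=2·9.65+5/4·9.65+3/4·12.65=40.85; next y=1/10·(-4.65)+1/2·40.85=19.96
n=3: y=19.96, sp=5, e=sp−y=-14.96; I=-5.31, D=e−e_prev=-24.61; u=2·(-14.96)+5/4·(-5.31)+3/4·(-24.61)=-55.015; next y=1/10·19.96+1/2·(-55.015)=-25.5115
n=4: y=-25.5115, sp=5, e=sp−y=30.5115; I=25.2015, D=e−e_prev=45.4715; u=2·30.5115+5/4·25.2015+3/4·45.4715=126.6285; next y=1/10·(-25.5115)+1/2·126.6285=60.7631
n=5: y=60.7631, sp=5, e=sp−y=-55.7631; I=-30.5616, D=e−e_prev=-86.2746; u=2·(-55.7631)+5/4·(-30.5616)+3/4·(-86.2746)=-214.43415; next y=1/10·60.7631+1/2·(-214.43415)=-101.140765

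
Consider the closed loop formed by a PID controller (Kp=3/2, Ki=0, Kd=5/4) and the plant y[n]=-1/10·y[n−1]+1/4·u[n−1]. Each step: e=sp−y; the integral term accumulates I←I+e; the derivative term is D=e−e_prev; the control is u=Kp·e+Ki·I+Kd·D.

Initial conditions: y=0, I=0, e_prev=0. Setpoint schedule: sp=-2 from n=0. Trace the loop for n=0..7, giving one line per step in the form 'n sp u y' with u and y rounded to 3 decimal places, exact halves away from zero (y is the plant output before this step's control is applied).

0 -2 -5.500 0.000
1 -2 0.781 -1.375
2 -2 -5.634 0.333
3 -2 1.381 -1.442
4 -2 -6.148 0.489
5 -2 1.973 -1.586
6 -2 -6.775 0.652
7 -2 2.652 -1.759

(exact arithmetic carried between steps; '≈' marks a value shown rounded to 6 d.p. or computed from one; I and e_prev carry over from the previous line; the table rounds u and y to 3 d.p., halves away from zero)
n=0: y=0, sp=-2, e=sp−y=-2; I=-2, D=e−e_prev=-2; u=3/2·(-2)+0·(-2)+5/4·(-2)=-5.5; next y=-1/10·0+1/4·(-5.5)=-1.375
n=1: y=-1.375, sp=-2, e=sp−y=-0.625; I=-2.625, D=e−e_prev=1.375; u=3/2·(-0.625)+0·(-2.625)+5/4·1.375=0.78125; next y=-1/10·(-1.375)+1/4·0.78125≈0.332813
n=2: y≈0.332813, sp=-2, e=sp−y≈-2.332813; I≈-4.957813, D=e−e_prev≈-1.707813; u=3/2·(-2.332813)+0·(-4.957813)+5/4·(-1.707813)≈-5.633984; next y=-1/10·0.332813+1/4·(-5.633984)≈-1.441777
n=3: y≈-1.441777, sp=-2, e=sp−y≈-0.558223; I≈-5.516035, D=e−e_prev≈1.774590; u=3/2·(-0.558223)+0·(-5.516035)+5/4·1.774590≈1.380903; next y=-1/10·(-1.441777)+1/4·1.380903≈0.489404
n=4: y≈0.489404, sp=-2, e=sp−y≈-2.489404; I≈-8.005439, D=e−e_prev≈-1.931181; u=3/2·(-2.489404)+0·(-8.005439)+5/4·(-1.931181)≈-6.148081; next y=-1/10·0.489404+1/4·(-6.148081)≈-1.585961
n=5: y≈-1.585961, sp=-2, e=sp−y≈-0.414039; I≈-8.419478, D=e−e_prev≈2.075364; u=3/2·(-0.414039)+0·(-8.419478)+5/4·2.075364≈1.973146; next y=-1/10·(-1.585961)+1/4·1.973146≈0.651883
n=6: y≈0.651883, sp=-2, e=sp−y≈-2.651883; I≈-11.071361, D=e−e_prev≈-2.237843; u=3/2·(-2.651883)+0·(-11.071361)+5/4·(-2.237843)≈-6.775128; next y=-1/10·0.651883+1/4·(-6.775128)≈-1.758970
n=7: y≈-1.758970, sp=-2, e=sp−y≈-0.241030; I≈-11.312390, D=e−e_prev≈2.410853; u=3/2·(-0.241030)+0·(-11.312390)+5/4·2.410853≈2.652022; next y=-1/10·(-1.758970)+1/4·2.652022≈0.838902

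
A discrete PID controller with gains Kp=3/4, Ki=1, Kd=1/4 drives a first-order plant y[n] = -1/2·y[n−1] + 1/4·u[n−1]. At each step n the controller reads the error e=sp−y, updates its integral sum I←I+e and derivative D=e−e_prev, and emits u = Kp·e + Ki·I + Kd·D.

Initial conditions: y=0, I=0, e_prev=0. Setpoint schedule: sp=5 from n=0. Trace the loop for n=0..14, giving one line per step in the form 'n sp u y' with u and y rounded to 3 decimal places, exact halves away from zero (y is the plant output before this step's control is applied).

(exact arithmetic carried between steps; '≈' marks a value shown rounded to 6 d.p. or computed from one; I and e_prev carry over from the previous line; the table rounds u and y to 3 d.p., halves away from zero)
n=0: y=0, sp=5, e=sp−y=5; I=5, D=e−e_prev=5; u=3/4·5+1·5+1/4·5=10; next y=-1/2·0+1/4·10=2.5
n=1: y=2.5, sp=5, e=sp−y=2.5; I=7.5, D=e−e_prev=-2.5; u=3/4·2.5+1·7.5+1/4·(-2.5)=8.75; next y=-1/2·2.5+1/4·8.75=0.9375
n=2: y=0.9375, sp=5, e=sp−y=4.0625; I=11.5625, D=e−e_prev=1.5625; u=3/4·4.0625+1·11.5625+1/4·1.5625=15; next y=-1/2·0.9375+1/4·15=3.28125
n=3: y=3.28125, sp=5, e=sp−y=1.71875; I=13.28125, D=e−e_prev=-2.34375; u=3/4·1.71875+1·13.28125+1/4·(-2.34375)=13.984375; next y=-1/2·3.28125+1/4·13.984375≈1.855469
n=4: y≈1.855469, sp=5, e=sp−y≈3.144531; I≈16.425781, D=e−e_prev≈1.425781; u=3/4·3.144531+1·16.425781+1/4·1.425781≈19.140625; next y=-1/2·1.855469+1/4·19.140625≈3.857422
n=5: y≈3.857422, sp=5, e=sp−y≈1.142578; I≈17.568359, D=e−e_prev≈-2.001953; u=3/4·1.142578+1·17.568359+1/4·(-2.001953)≈17.924805; next y=-1/2·3.857422+1/4·17.924805≈2.552490
n=6: y≈2.552490, sp=5, e=sp−y≈2.447510; I≈20.015869, D=e−e_prev≈1.304932; u=3/4·2.447510+1·20.015869+1/4·1.304932≈22.177734; next y=-1/2·2.552490+1/4·22.177734≈4.268188
n=7: y≈4.268188, sp=5, e=sp−y≈0.731812; I≈20.747681, D=e−e_prev≈-1.715698; u=3/4·0.731812+1·20.747681+1/4·(-1.715698)≈20.867615; next y=-1/2·4.268188+1/4·20.867615≈3.082809
n=8: y≈3.082809, sp=5, e=sp−y≈1.917191; I≈22.664871, D=e−e_prev≈1.185379; u=3/4·1.917191+1·22.664871+1/4·1.185379≈24.399109; next y=-1/2·3.082809+1/4·24.399109≈4.558372
n=9: y≈4.558372, sp=5, e=sp−y≈0.441628; I≈23.106499, D=e−e_prev≈-1.475563; u=3/4·0.441628+1·23.106499+1/4·(-1.475563)≈23.068829; next y=-1/2·4.558372+1/4·23.068829≈3.488021
n=10: y≈3.488021, sp=5, e=sp−y≈1.511979; I≈24.618478, D=e−e_prev≈1.070352; u=3/4·1.511979+1·24.618478+1/4·1.070352≈26.020050; next y=-1/2·3.488021+1/4·26.020050≈4.761002
n=11: y≈4.761002, sp=5, e=sp−y≈0.238998; I≈24.857476, D=e−e_prev≈-1.272981; u=3/4·0.238998+1·24.857476+1/4·(-1.272981)≈24.718479; next y=-1/2·4.761002+1/4·24.718479≈3.799119
n=12: y≈3.799119, sp=5, e=sp−y≈1.200881; I≈26.058357, D=e−e_prev≈0.961883; u=3/4·1.200881+1·26.058357+1/4·0.961883≈27.199489; next y=-1/2·3.799119+1/4·27.199489≈4.900313
n=13: y≈4.900313, sp=5, e=sp−y≈0.099687; I≈26.158044, D=e−e_prev≈-1.101194; u=3/4·0.099687+1·26.158044+1/4·(-1.101194)≈25.957511; next y=-1/2·4.900313+1/4·25.957511≈4.039221
n=14: y≈4.039221, sp=5, e=sp−y≈0.960779; I≈27.118823, D=e−e_prev≈0.861092; u=3/4·0.960779+1·27.118823+1/4·0.861092≈28.054680; next y=-1/2·4.039221+1/4·28.054680≈4.994059

0 5 10.000 0.000
1 5 8.750 2.500
2 5 15.000 0.938
3 5 13.984 3.281
4 5 19.141 1.855
5 5 17.925 3.857
6 5 22.178 2.552
7 5 20.868 4.268
8 5 24.399 3.083
9 5 23.069 4.558
10 5 26.020 3.488
11 5 24.718 4.761
12 5 27.199 3.799
13 5 25.958 4.900
14 5 28.055 4.039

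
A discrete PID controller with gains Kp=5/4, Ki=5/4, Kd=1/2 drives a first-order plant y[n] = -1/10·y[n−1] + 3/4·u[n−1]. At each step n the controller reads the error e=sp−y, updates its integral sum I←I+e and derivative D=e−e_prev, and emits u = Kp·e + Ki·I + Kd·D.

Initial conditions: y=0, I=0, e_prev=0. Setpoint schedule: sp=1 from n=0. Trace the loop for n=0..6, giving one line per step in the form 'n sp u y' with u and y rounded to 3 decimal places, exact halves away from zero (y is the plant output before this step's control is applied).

(exact arithmetic carried between steps; '≈' marks a value shown rounded to 6 d.p. or computed from one; I and e_prev carry over from the previous line; the table rounds u and y to 3 d.p., halves away from zero)
n=0: y=0, sp=1, e=sp−y=1; I=1, D=e−e_prev=1; u=5/4·1+5/4·1+1/2·1=3; next y=-1/10·0+3/4·3=2.25
n=1: y=2.25, sp=1, e=sp−y=-1.25; I=-0.25, D=e−e_prev=-2.25; u=5/4·(-1.25)+5/4·(-0.25)+1/2·(-2.25)=-3; next y=-1/10·2.25+3/4·(-3)=-2.475
n=2: y=-2.475, sp=1, e=sp−y=3.475; I=3.225, D=e−e_prev=4.725; u=5/4·3.475+5/4·3.225+1/2·4.725=10.7375; next y=-1/10·(-2.475)+3/4·10.7375=8.300625
n=3: y=8.300625, sp=1, e=sp−y=-7.300625; I=-4.075625, D=e−e_prev=-10.775625; u=5/4·(-7.300625)+5/4·(-4.075625)+1/2·(-10.775625)=-19.608125; next y=-1/10·8.300625+3/4·(-19.608125)≈-15.536156
n=4: y≈-15.536156, sp=1, e=sp−y≈16.536156; I≈12.460531, D=e−e_prev≈23.836781; u=5/4·16.536156+5/4·12.460531+1/2·23.836781≈48.16425; next y=-1/10·(-15.536156)+3/4·48.16425≈37.676803
n=5: y≈37.676803, sp=1, e=sp−y≈-36.676803; I≈-24.216272, D=e−e_prev≈-53.212959; u=5/4·(-36.676803)+5/4·(-24.216272)+1/2·(-53.212959)≈-102.722823; next y=-1/10·37.676803+3/4·(-102.722823)≈-80.809798
n=6: y≈-80.809798, sp=1, e=sp−y≈81.809798; I≈57.593526, D=e−e_prev≈118.486601; u=5/4·81.809798+5/4·57.593526+1/2·118.486601≈233.497455; next y=-1/10·(-80.809798)+3/4·233.497455≈183.204071

0 1 3.000 0.000
1 1 -3.000 2.250
2 1 10.738 -2.475
3 1 -19.608 8.301
4 1 48.164 -15.536
5 1 -102.723 37.677
6 1 233.497 -80.810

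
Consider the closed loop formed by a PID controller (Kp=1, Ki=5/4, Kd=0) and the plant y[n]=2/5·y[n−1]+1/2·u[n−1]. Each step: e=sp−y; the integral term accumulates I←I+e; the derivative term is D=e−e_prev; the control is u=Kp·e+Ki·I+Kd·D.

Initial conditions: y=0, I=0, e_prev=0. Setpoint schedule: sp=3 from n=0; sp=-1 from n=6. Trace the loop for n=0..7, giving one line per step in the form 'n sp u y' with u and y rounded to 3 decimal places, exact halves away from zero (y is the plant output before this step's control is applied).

0 3 6.750 0.000
1 3 2.906 3.375
2 3 3.724 2.803
3 3 3.565 2.983
4 3 3.603 2.976
5 3 3.597 2.992
6 -1 -5.400 2.995
7 -1 -0.275 -1.502

(exact arithmetic carried between steps; '≈' marks a value shown rounded to 6 d.p. or computed from one; I and e_prev carry over from the previous line; the table rounds u and y to 3 d.p., halves away from zero)
n=0: y=0, sp=3, e=sp−y=3; I=3, D=e−e_prev=3; u=1·3+5/4·3+0·3=6.75; next y=2/5·0+1/2·6.75=3.375
n=1: y=3.375, sp=3, e=sp−y=-0.375; I=2.625, D=e−e_prev=-3.375; u=1·(-0.375)+5/4·2.625+0·(-3.375)=2.90625; next y=2/5·3.375+1/2·2.90625=2.803125
n=2: y=2.803125, sp=3, e=sp−y=0.196875; I=2.821875, D=e−e_prev=0.571875; u=1·0.196875+5/4·2.821875+0·0.571875≈3.724219; next y=2/5·2.803125+1/2·3.724219≈2.983359
n=3: y≈2.983359, sp=3, e=sp−y≈0.016641; I≈2.838516, D=e−e_prev≈-0.180234; u=1·0.016641+5/4·2.838516+0·(-0.180234)≈3.564785; next y=2/5·2.983359+1/2·3.564785≈2.975736
n=4: y≈2.975736, sp=3, e=sp−y≈0.024264; I≈2.862779, D=e−e_prev≈0.007623; u=1·0.024264+5/4·2.862779+0·0.007623≈3.602738; next y=2/5·2.975736+1/2·3.602738≈2.991663
n=5: y≈2.991663, sp=3, e=sp−y≈0.008337; I≈2.871116, D=e−e_prev≈-0.015927; u=1·0.008337+5/4·2.871116+0·(-0.015927)≈3.597231; next y=2/5·2.991663+1/2·3.597231≈2.995281
n=6: y≈2.995281, sp=-1, e=sp−y≈-3.995281; I≈-1.124165, D=e−e_prev≈-4.003618; u=1·(-3.995281)+5/4·(-1.124165)+0·(-4.003618)≈-5.400488; next y=2/5·2.995281+1/2·(-5.400488)≈-1.502131
n=7: y≈-1.502131, sp=-1, e=sp−y≈0.502131; I≈-0.622034, D=e−e_prev≈4.497412; u=1·0.502131+5/4·(-0.622034)+0·4.497412≈-0.275411; next y=2/5·(-1.502131)+1/2·(-0.275411)≈-0.738558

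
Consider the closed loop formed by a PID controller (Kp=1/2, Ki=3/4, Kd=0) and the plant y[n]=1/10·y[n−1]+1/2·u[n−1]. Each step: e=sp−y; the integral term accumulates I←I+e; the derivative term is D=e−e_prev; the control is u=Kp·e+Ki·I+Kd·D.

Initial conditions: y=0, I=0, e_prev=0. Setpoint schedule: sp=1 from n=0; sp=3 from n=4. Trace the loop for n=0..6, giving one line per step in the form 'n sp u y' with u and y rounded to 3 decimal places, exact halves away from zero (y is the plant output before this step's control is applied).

(exact arithmetic carried between steps; '≈' marks a value shown rounded to 6 d.p. or computed from one; I and e_prev carry over from the previous line; the table rounds u and y to 3 d.p., halves away from zero)
n=0: y=0, sp=1, e=sp−y=1; I=1, D=e−e_prev=1; u=1/2·1+3/4·1+0·1=1.25; next y=1/10·0+1/2·1.25=0.625
n=1: y=0.625, sp=1, e=sp−y=0.375; I=1.375, D=e−e_prev=-0.625; u=1/2·0.375+3/4·1.375+0·(-0.625)=1.21875; next y=1/10·0.625+1/2·1.21875=0.671875
n=2: y=0.671875, sp=1, e=sp−y=0.328125; I=1.703125, D=e−e_prev=-0.046875; u=1/2·0.328125+3/4·1.703125+0·(-0.046875)≈1.441406; next y=1/10·0.671875+1/2·1.441406≈0.787891
n=3: y≈0.787891, sp=1, e=sp−y≈0.212109; I≈1.915234, D=e−e_prev≈-0.116016; u=1/2·0.212109+3/4·1.915234+0·(-0.116016)≈1.542480; next y=1/10·0.787891+1/2·1.542480≈0.850029
n=4: y≈0.850029, sp=3, e=sp−y≈2.149971; I≈4.065205, D=e−e_prev≈1.937861; u=1/2·2.149971+3/4·4.065205+0·1.937861≈4.123889; next y=1/10·0.850029+1/2·4.123889≈2.146948
n=5: y≈2.146948, sp=3, e=sp−y≈0.853052; I≈4.918258, D=e−e_prev≈-1.296918; u=1/2·0.853052+3/4·4.918258+0·(-1.296918)≈4.115219; next y=1/10·2.146948+1/2·4.115219≈2.272304
n=6: y≈2.272304, sp=3, e=sp−y≈0.727696; I≈5.645953, D=e−e_prev≈-0.125357; u=1/2·0.727696+3/4·5.645953+0·(-0.125357)≈4.598313; next y=1/10·2.272304+1/2·4.598313≈2.526387

0 1 1.250 0.000
1 1 1.219 0.625
2 1 1.441 0.672
3 1 1.542 0.788
4 3 4.124 0.850
5 3 4.115 2.147
6 3 4.598 2.272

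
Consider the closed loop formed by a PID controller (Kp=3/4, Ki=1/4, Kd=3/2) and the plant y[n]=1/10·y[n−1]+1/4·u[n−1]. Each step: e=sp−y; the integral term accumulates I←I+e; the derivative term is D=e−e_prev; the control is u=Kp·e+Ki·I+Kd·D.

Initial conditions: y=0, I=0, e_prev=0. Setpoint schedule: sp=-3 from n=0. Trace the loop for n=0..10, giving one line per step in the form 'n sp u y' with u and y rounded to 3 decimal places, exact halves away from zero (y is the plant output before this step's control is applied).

0 -3 -7.500 0.000
1 -3 0.938 -1.875
2 -3 -6.961 0.047
3 -3 -0.384 -1.736
4 -3 -7.039 -0.270
5 -3 -1.729 -1.787
6 -3 -7.247 -0.611
7 -3 -2.926 -1.873
8 -3 -7.486 -0.919
9 -3 -3.964 -1.963
10 -3 -7.730 -1.187

(exact arithmetic carried between steps; '≈' marks a value shown rounded to 6 d.p. or computed from one; I and e_prev carry over from the previous line; the table rounds u and y to 3 d.p., halves away from zero)
n=0: y=0, sp=-3, e=sp−y=-3; I=-3, D=e−e_prev=-3; u=3/4·(-3)+1/4·(-3)+3/2·(-3)=-7.5; next y=1/10·0+1/4·(-7.5)=-1.875
n=1: y=-1.875, sp=-3, e=sp−y=-1.125; I=-4.125, D=e−e_prev=1.875; u=3/4·(-1.125)+1/4·(-4.125)+3/2·1.875=0.9375; next y=1/10·(-1.875)+1/4·0.9375=0.046875
n=2: y=0.046875, sp=-3, e=sp−y=-3.046875; I=-7.171875, D=e−e_prev=-1.921875; u=3/4·(-3.046875)+1/4·(-7.171875)+3/2·(-1.921875)≈-6.960938; next y=1/10·0.046875+1/4·(-6.960938)≈-1.735547
n=3: y≈-1.735547, sp=-3, e=sp−y≈-1.264453; I≈-8.436328, D=e−e_prev≈1.782422; u=3/4·(-1.264453)+1/4·(-8.436328)+3/2·1.782422≈-0.383789; next y=1/10·(-1.735547)+1/4·(-0.383789)≈-0.269502
n=4: y≈-0.269502, sp=-3, e=sp−y≈-2.730498; I≈-11.166826, D=e−e_prev≈-1.466045; u=3/4·(-2.730498)+1/4·(-11.166826)+3/2·(-1.466045)≈-7.038647; next y=1/10·(-0.269502)+1/4·(-7.038647)≈-1.786612
n=5: y≈-1.786612, sp=-3, e=sp−y≈-1.213388; I≈-12.380214, D=e−e_prev≈1.517110; u=3/4·(-1.213388)+1/4·(-12.380214)+3/2·1.517110≈-1.729429; next y=1/10·(-1.786612)+1/4·(-1.729429)≈-0.611019
n=6: y≈-0.611019, sp=-3, e=sp−y≈-2.388981; I≈-14.769196, D=e−e_prev≈-1.175594; u=3/4·(-2.388981)+1/4·(-14.769196)+3/2·(-1.175594)≈-7.247425; next y=1/10·(-0.611019)+1/4·(-7.247425)≈-1.872958
n=7: y≈-1.872958, sp=-3, e=sp−y≈-1.127042; I≈-15.896237, D=e−e_prev≈1.261940; u=3/4·(-1.127042)+1/4·(-15.896237)+3/2·1.261940≈-2.926431; next y=1/10·(-1.872958)+1/4·(-2.926431)≈-0.918904
n=8: y≈-0.918904, sp=-3, e=sp−y≈-2.081096; I≈-17.977334, D=e−e_prev≈-0.954055; u=3/4·(-2.081096)+1/4·(-17.977334)+3/2·(-0.954055)≈-7.486238; next y=1/10·(-0.918904)+1/4·(-7.486238)≈-1.963450
n=9: y≈-1.963450, sp=-3, e=sp−y≈-1.036550; I≈-19.013884, D=e−e_prev≈1.044546; u=3/4·(-1.036550)+1/4·(-19.013884)+3/2·1.044546≈-3.964065; next y=1/10·(-1.963450)+1/4·(-3.964065)≈-1.187361
n=10: y≈-1.187361, sp=-3, e=sp−y≈-1.812639; I≈-20.826523, D=e−e_prev≈-0.776089; u=3/4·(-1.812639)+1/4·(-20.826523)+3/2·(-0.776089)≈-7.730243; next y=1/10·(-1.187361)+1/4·(-7.730243)≈-2.051297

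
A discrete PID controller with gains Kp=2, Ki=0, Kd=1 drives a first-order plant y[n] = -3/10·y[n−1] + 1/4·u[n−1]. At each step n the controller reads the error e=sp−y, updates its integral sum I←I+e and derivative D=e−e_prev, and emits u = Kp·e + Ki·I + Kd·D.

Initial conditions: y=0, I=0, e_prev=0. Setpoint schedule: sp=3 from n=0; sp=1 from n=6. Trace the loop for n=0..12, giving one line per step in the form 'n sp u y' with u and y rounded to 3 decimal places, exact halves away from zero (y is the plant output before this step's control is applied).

(exact arithmetic carried between steps; '≈' marks a value shown rounded to 6 d.p. or computed from one; I and e_prev carry over from the previous line; the table rounds u and y to 3 d.p., halves away from zero)
n=0: y=0, sp=3, e=sp−y=3; I=3, D=e−e_prev=3; u=2·3+0·3+1·3=9; next y=-3/10·0+1/4·9=2.25
n=1: y=2.25, sp=3, e=sp−y=0.75; I=3.75, D=e−e_prev=-2.25; u=2·0.75+0·3.75+1·(-2.25)=-0.75; next y=-3/10·2.25+1/4·(-0.75)=-0.8625
n=2: y=-0.8625, sp=3, e=sp−y=3.8625; I=7.6125, D=e−e_prev=3.1125; u=2·3.8625+0·7.6125+1·3.1125=10.8375; next y=-3/10·(-0.8625)+1/4·10.8375=2.968125
n=3: y=2.968125, sp=3, e=sp−y=0.031875; I=7.644375, D=e−e_prev=-3.830625; u=2·0.031875+0·7.644375+1·(-3.830625)=-3.766875; next y=-3/10·2.968125+1/4·(-3.766875)≈-1.832156
n=4: y≈-1.832156, sp=3, e=sp−y≈4.832156; I≈12.476531, D=e−e_prev≈4.800281; u=2·4.832156+0·12.476531+1·4.800281≈14.464594; next y=-3/10·(-1.832156)+1/4·14.464594≈4.165795
n=5: y≈4.165795, sp=3, e=sp−y≈-1.165795; I≈11.310736, D=e−e_prev≈-5.997952; u=2·(-1.165795)+0·11.310736+1·(-5.997952)≈-8.329542; next y=-3/10·4.165795+1/4·(-8.329542)≈-3.332124
n=6: y≈-3.332124, sp=1, e=sp−y≈4.332124; I≈15.642860, D=e−e_prev≈5.497919; u=2·4.332124+0·15.642860+1·5.497919≈14.162168; next y=-3/10·(-3.332124)+1/4·14.162168≈4.540179
n=7: y≈4.540179, sp=1, e=sp−y≈-3.540179; I≈12.102681, D=e−e_prev≈-7.872303; u=2·(-3.540179)+0·12.102681+1·(-7.872303)≈-14.952662; next y=-3/10·4.540179+1/4·(-14.952662)≈-5.100219
n=8: y≈-5.100219, sp=1, e=sp−y≈6.100219; I≈18.202900, D=e−e_prev≈9.640398; u=2·6.100219+0·18.202900+1·9.640398≈21.840837; next y=-3/10·(-5.100219)+1/4·21.840837≈6.990275
n=9: y≈6.990275, sp=1, e=sp−y≈-5.990275; I≈12.212625, D=e−e_prev≈-12.090494; u=2·(-5.990275)+0·12.212625+1·(-12.090494)≈-24.071044; next y=-3/10·6.990275+1/4·(-24.071044)≈-8.114843
n=10: y≈-8.114843, sp=1, e=sp−y≈9.114843; I≈21.327469, D=e−e_prev≈15.105118; u=2·9.114843+0·21.327469+1·15.105118≈33.334805; next y=-3/10·(-8.114843)+1/4·33.334805≈10.768154
n=11: y≈10.768154, sp=1, e=sp−y≈-9.768154; I≈11.559314, D=e−e_prev≈-18.882998; u=2·(-9.768154)+0·11.559314+1·(-18.882998)≈-38.419307; next y=-3/10·10.768154+1/4·(-38.419307)≈-12.835273
n=12: y≈-12.835273, sp=1, e=sp−y≈13.835273; I≈25.394587, D=e−e_prev≈23.603427; u=2·13.835273+0·25.394587+1·23.603427≈51.273973; next y=-3/10·(-12.835273)+1/4·51.273973≈16.669075

0 3 9.000 0.000
1 3 -0.750 2.250
2 3 10.838 -0.863
3 3 -3.767 2.968
4 3 14.465 -1.832
5 3 -8.330 4.166
6 1 14.162 -3.332
7 1 -14.953 4.540
8 1 21.841 -5.100
9 1 -24.071 6.990
10 1 33.335 -8.115
11 1 -38.419 10.768
12 1 51.274 -12.835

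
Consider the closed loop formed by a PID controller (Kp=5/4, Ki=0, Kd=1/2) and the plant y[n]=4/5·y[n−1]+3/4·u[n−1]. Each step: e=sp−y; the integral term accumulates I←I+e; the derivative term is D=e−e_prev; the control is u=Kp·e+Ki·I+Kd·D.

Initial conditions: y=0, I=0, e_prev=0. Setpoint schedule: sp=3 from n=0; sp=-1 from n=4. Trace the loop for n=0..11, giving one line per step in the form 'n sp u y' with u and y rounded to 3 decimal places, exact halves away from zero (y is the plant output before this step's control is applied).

0 3 5.250 0.000
1 3 -3.141 3.938
2 3 4.328 0.795
3 3 -2.646 3.882
4 -1 -3.271 1.121
5 -1 2.034 -1.556
6 -1 -2.519 0.280
7 -1 1.804 -1.665
8 -1 -2.119 0.021
9 -1 1.512 -1.573
10 -1 -1.820 -0.124
11 -1 1.250 -1.464

(exact arithmetic carried between steps; '≈' marks a value shown rounded to 6 d.p. or computed from one; I and e_prev carry over from the previous line; the table rounds u and y to 3 d.p., halves away from zero)
n=0: y=0, sp=3, e=sp−y=3; I=3, D=e−e_prev=3; u=5/4·3+0·3+1/2·3=5.25; next y=4/5·0+3/4·5.25=3.9375
n=1: y=3.9375, sp=3, e=sp−y=-0.9375; I=2.0625, D=e−e_prev=-3.9375; u=5/4·(-0.9375)+0·2.0625+1/2·(-3.9375)=-3.140625; next y=4/5·3.9375+3/4·(-3.140625)≈0.794531
n=2: y≈0.794531, sp=3, e=sp−y≈2.205469; I≈4.267969, D=e−e_prev≈3.142969; u=5/4·2.205469+0·4.267969+1/2·3.142969≈4.328320; next y=4/5·0.794531+3/4·4.328320≈3.881865
n=3: y≈3.881865, sp=3, e=sp−y≈-0.881865; I≈3.386104, D=e−e_prev≈-3.087334; u=5/4·(-0.881865)+0·3.386104+1/2·(-3.087334)≈-2.645999; next y=4/5·3.881865+3/4·(-2.645999)≈1.120993
n=4: y≈1.120993, sp=-1, e=sp−y≈-2.120993; I≈1.265110, D=e−e_prev≈-1.239128; u=5/4·(-2.120993)+0·1.265110+1/2·(-1.239128)≈-3.270806; next y=4/5·1.120993+3/4·(-3.270806)≈-1.556310
n=5: y≈-1.556310, sp=-1, e=sp−y≈0.556310; I≈1.821420, D=e−e_prev≈2.677303; u=5/4·0.556310+0·1.821420+1/2·2.677303≈2.034038; next y=4/5·(-1.556310)+3/4·2.034038≈0.280481
n=6: y≈0.280481, sp=-1, e=sp−y≈-1.280481; I≈0.540939, D=e−e_prev≈-1.836791; u=5/4·(-1.280481)+0·0.540939+1/2·(-1.836791)≈-2.518997; next y=4/5·0.280481+3/4·(-2.518997)≈-1.664863
n=7: y≈-1.664863, sp=-1, e=sp−y≈0.664863; I≈1.205801, D=e−e_prev≈1.945344; u=5/4·0.664863+0·1.205801+1/2·1.945344≈1.803750; next y=4/5·(-1.664863)+3/4·1.803750≈0.020923
n=8: y≈0.020923, sp=-1, e=sp−y≈-1.020923; I≈0.184879, D=e−e_prev≈-1.685785; u=5/4·(-1.020923)+0·0.184879+1/2·(-1.685785)≈-2.119046; next y=4/5·0.020923+3/4·(-2.119046)≈-1.572546
n=9: y≈-1.572546, sp=-1, e=sp−y≈0.572546; I≈0.757425, D=e−e_prev≈1.593469; u=5/4·0.572546+0·0.757425+1/2·1.593469≈1.512417; next y=4/5·(-1.572546)+3/4·1.512417≈-0.123724
n=10: y≈-0.123724, sp=-1, e=sp−y≈-0.876276; I≈-0.118851, D=e−e_prev≈-1.448822; u=5/4·(-0.876276)+0·(-0.118851)+1/2·(-1.448822)≈-1.819756; next y=4/5·(-0.123724)+3/4·(-1.819756)≈-1.463796
n=11: y≈-1.463796, sp=-1, e=sp−y≈0.463796; I≈0.344945, D=e−e_prev≈1.340072; u=5/4·0.463796+0·0.344945+1/2·1.340072≈1.249781; next y=4/5·(-1.463796)+3/4·1.249781≈-0.233701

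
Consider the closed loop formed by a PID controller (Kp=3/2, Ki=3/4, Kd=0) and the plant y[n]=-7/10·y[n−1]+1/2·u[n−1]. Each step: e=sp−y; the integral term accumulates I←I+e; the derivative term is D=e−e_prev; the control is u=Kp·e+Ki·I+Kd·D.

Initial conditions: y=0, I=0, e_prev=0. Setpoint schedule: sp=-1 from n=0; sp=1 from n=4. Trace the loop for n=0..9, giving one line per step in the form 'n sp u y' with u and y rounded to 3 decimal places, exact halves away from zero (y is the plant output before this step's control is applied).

0 -1 -2.250 0.000
1 -1 -0.469 -1.125
2 -1 -4.151 0.553
3 -1 1.470 -2.463
4 1 -4.006 2.459
5 1 8.811 -3.724
6 1 -11.803 7.012
7 1 23.789 -10.810
8 1 -35.465 19.462
9 1 65.027 -31.356

(exact arithmetic carried between steps; '≈' marks a value shown rounded to 6 d.p. or computed from one; I and e_prev carry over from the previous line; the table rounds u and y to 3 d.p., halves away from zero)
n=0: y=0, sp=-1, e=sp−y=-1; I=-1, D=e−e_prev=-1; u=3/2·(-1)+3/4·(-1)+0·(-1)=-2.25; next y=-7/10·0+1/2·(-2.25)=-1.125
n=1: y=-1.125, sp=-1, e=sp−y=0.125; I=-0.875, D=e−e_prev=1.125; u=3/2·0.125+3/4·(-0.875)+0·1.125=-0.46875; next y=-7/10·(-1.125)+1/2·(-0.46875)=0.553125
n=2: y=0.553125, sp=-1, e=sp−y=-1.553125; I=-2.428125, D=e−e_prev=-1.678125; u=3/2·(-1.553125)+3/4·(-2.428125)+0·(-1.678125)≈-4.150781; next y=-7/10·0.553125+1/2·(-4.150781)≈-2.462578
n=3: y≈-2.462578, sp=-1, e=sp−y≈1.462578; I≈-0.965547, D=e−e_prev≈3.015703; u=3/2·1.462578+3/4·(-0.965547)+0·3.015703≈1.469707; next y=-7/10·(-2.462578)+1/2·1.469707≈2.458658
n=4: y≈2.458658, sp=1, e=sp−y≈-1.458658; I≈-2.424205, D=e−e_prev≈-2.921236; u=3/2·(-1.458658)+3/4·(-2.424205)+0·(-2.921236)≈-4.006141; next y=-7/10·2.458658+1/2·(-4.006141)≈-3.724131
n=5: y≈-3.724131, sp=1, e=sp−y≈4.724131; I≈2.299926, D=e−e_prev≈6.182790; u=3/2·4.724131+3/4·2.299926+0·6.182790≈8.811142; next y=-7/10·(-3.724131)+1/2·8.811142≈7.012463
n=6: y≈7.012463, sp=1, e=sp−y≈-6.012463; I≈-3.712536, D=e−e_prev≈-10.736594; u=3/2·(-6.012463)+3/4·(-3.712536)+0·(-10.736594)≈-11.803096; next y=-7/10·7.012463+1/2·(-11.803096)≈-10.810272
n=7: y≈-10.810272, sp=1, e=sp−y≈11.810272; I≈8.097736, D=e−e_prev≈17.822735; u=3/2·11.810272+3/4·8.097736+0·17.822735≈23.788710; next y=-7/10·(-10.810272)+1/2·23.788710≈19.461545
n=8: y≈19.461545, sp=1, e=sp−y≈-18.461545; I≈-10.363810, D=e−e_prev≈-30.271818; u=3/2·(-18.461545)+3/4·(-10.363810)+0·(-30.271818)≈-35.465176; next y=-7/10·19.461545+1/2·(-35.465176)≈-31.355670
n=9: y≈-31.355670, sp=1, e=sp−y≈32.355670; I≈21.991860, D=e−e_prev≈50.817215; u=3/2·32.355670+3/4·21.991860+0·50.817215≈65.027399; next y=-7/10·(-31.355670)+1/2·65.027399≈54.462668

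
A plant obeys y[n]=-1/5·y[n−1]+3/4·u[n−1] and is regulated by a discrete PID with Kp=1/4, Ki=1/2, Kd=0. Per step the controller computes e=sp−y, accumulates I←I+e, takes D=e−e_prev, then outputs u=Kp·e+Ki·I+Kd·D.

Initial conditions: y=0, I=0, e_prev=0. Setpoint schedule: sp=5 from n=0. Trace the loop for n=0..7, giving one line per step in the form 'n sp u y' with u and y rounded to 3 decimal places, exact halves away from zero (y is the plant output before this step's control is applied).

(exact arithmetic carried between steps; '≈' marks a value shown rounded to 6 d.p. or computed from one; I and e_prev carry over from the previous line; the table rounds u and y to 3 d.p., halves away from zero)
n=0: y=0, sp=5, e=sp−y=5; I=5, D=e−e_prev=5; u=1/4·5+1/2·5+0·5=3.75; next y=-1/5·0+3/4·3.75=2.8125
n=1: y=2.8125, sp=5, e=sp−y=2.1875; I=7.1875, D=e−e_prev=-2.8125; u=1/4·2.1875+1/2·7.1875+0·(-2.8125)=4.140625; next y=-1/5·2.8125+3/4·4.140625≈2.542969
n=2: y≈2.542969, sp=5, e=sp−y≈2.457031; I≈9.644531, D=e−e_prev≈0.269531; u=1/4·2.457031+1/2·9.644531+0·0.269531≈5.436523; next y=-1/5·2.542969+3/4·5.436523≈3.568799
n=3: y≈3.568799, sp=5, e=sp−y≈1.431201; I≈11.075732, D=e−e_prev≈-1.025830; u=1/4·1.431201+1/2·11.075732+0·(-1.025830)≈5.895667; next y=-1/5·3.568799+3/4·5.895667≈3.707990
n=4: y≈3.707990, sp=5, e=sp−y≈1.292010; I≈12.367742, D=e−e_prev≈-0.139191; u=1/4·1.292010+1/2·12.367742+0·(-0.139191)≈6.506874; next y=-1/5·3.707990+3/4·6.506874≈4.138557
n=5: y≈4.138557, sp=5, e=sp−y≈0.861443; I≈13.229185, D=e−e_prev≈-0.430567; u=1/4·0.861443+1/2·13.229185+0·(-0.430567)≈6.829953; next y=-1/5·4.138557+3/4·6.829953≈4.294754
n=6: y≈4.294754, sp=5, e=sp−y≈0.705246; I≈13.934432, D=e−e_prev≈-0.156196; u=1/4·0.705246+1/2·13.934432+0·(-0.156196)≈7.143527; next y=-1/5·4.294754+3/4·7.143527≈4.498695
n=7: y≈4.498695, sp=5, e=sp−y≈0.501305; I≈14.435737, D=e−e_prev≈-0.203941; u=1/4·0.501305+1/2·14.435737+0·(-0.203941)≈7.343195; next y=-1/5·4.498695+3/4·7.343195≈4.607657

0 5 3.750 0.000
1 5 4.141 2.813
2 5 5.437 2.543
3 5 5.896 3.569
4 5 6.507 3.708
5 5 6.830 4.139
6 5 7.144 4.295
7 5 7.343 4.499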